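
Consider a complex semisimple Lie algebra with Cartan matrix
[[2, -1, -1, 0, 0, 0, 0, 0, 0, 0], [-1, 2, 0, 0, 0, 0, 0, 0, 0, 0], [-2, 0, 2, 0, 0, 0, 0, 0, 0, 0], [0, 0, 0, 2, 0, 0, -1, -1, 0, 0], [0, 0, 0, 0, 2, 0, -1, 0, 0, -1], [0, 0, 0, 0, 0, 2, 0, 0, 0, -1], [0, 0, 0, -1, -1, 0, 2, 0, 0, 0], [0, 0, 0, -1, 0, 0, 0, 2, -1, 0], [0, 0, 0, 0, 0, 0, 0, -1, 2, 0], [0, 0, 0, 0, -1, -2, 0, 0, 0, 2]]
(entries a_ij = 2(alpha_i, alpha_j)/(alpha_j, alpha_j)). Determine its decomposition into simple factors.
The diagram associated to this matrix has two connected components: the simple roots {alpha_4, alpha_5, alpha_6, alpha_7, alpha_8, alpha_9, alpha_10} form a chain of 7 nodes with a double edge at one end; the terminal node there is the unique short simple root (B_7), and {alpha_1, alpha_2, alpha_3} form a chain of 3 nodes with a double edge at one end; the terminal node there is the unique long simple root (C_3). A semisimple Lie algebra decomposes uniquely as the direct sum of simple ideals, one per connected component of its Dynkin diagram, so g ≅ B_7 ⊕ C_3 (dimension 105 + 21 = 126).

B7 ⊕ C3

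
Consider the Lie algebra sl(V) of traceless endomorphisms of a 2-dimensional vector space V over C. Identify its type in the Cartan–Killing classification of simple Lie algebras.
This is sl(2), which has dimension 2^2 - 1 = 3 and rank 2 - 1 = 1 (a Cartan subalgebra is the diagonal traceless matrices). In the classification of classical Lie algebras, the special linear algebra sl(n+1) has type A_n; here n = 1, so the Dynkin diagram is a chain of 1 nodes with single edges (A_1). Hence the type is A_1.

A1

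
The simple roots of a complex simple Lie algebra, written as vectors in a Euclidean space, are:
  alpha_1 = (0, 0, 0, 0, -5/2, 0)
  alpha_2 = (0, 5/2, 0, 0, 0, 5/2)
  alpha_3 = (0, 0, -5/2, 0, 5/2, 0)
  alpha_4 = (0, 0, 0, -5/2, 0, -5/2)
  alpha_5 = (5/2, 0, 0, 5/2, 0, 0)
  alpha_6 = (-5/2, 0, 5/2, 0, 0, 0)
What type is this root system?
B6

Compute the Cartan integers a_ij = 2(alpha_i, alpha_j)/(alpha_j, alpha_j); the resulting 6x6 Cartan matrix is
[[2, 0, -1, 0, 0, 0], [0, 2, 0, -1, 0, 0], [-2, 0, 2, 0, 0, -1], [0, -1, 0, 2, -1, 0], [0, 0, 0, -1, 2, -1], [0, 0, -1, 0, -1, 2]].
The roots have two lengths (squared-length ratio 2:1); the short ones are alpha_{1}. The associated Dynkin diagram is a chain of 6 nodes with a double edge at one end; the terminal node there is the unique short simple root (B_6), so the type is B_6 (the algebra so(13)).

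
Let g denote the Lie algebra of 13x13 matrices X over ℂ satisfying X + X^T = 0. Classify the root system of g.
This is so(13) with 13 odd, which has dimension 13(13-1)/2 = 78 and rank (13-1)/2 = 6. In the classification of classical Lie algebras, the orthogonal algebra so(2n+1) in an odd number of variables has type B_n; here n = 6, so the Dynkin diagram is a chain of 6 nodes with a double edge at one end; the terminal node there is the unique short simple root (B_6). Hence the type is B_6.

B6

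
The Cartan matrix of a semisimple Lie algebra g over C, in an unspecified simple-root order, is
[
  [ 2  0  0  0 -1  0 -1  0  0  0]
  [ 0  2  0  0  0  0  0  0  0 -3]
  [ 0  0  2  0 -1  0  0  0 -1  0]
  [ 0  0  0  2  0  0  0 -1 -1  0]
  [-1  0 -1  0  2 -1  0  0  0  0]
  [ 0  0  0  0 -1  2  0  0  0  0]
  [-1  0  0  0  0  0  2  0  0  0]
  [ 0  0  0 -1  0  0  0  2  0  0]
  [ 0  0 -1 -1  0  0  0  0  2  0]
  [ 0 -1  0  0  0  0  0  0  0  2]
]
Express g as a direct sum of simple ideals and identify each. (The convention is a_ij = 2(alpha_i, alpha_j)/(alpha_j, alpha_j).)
The diagram associated to this matrix has two connected components: the simple roots {alpha_1, alpha_3, alpha_4, alpha_5, alpha_6, alpha_7, alpha_8, alpha_9} form a chain of 7 nodes with one extra node attached to the third node from one end (E_8), and {alpha_2, alpha_10} form two nodes joined by a triple edge (G_2). A semisimple Lie algebra decomposes uniquely as the direct sum of simple ideals, one per connected component of its Dynkin diagram, so g ≅ E_8 ⊕ G_2 (dimension 248 + 14 = 262).

E_8 ⊕ G_2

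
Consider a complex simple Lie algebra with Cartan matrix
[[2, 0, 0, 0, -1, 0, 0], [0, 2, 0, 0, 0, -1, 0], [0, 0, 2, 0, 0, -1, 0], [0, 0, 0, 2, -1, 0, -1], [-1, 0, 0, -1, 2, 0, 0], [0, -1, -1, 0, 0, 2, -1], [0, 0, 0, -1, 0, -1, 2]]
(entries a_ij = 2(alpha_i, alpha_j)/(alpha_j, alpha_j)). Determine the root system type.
D7

The matrix has rank 7 with 2's on the diagonal. Reading the off-diagonal entries as Dynkin edges (a single edge where a_ij = a_ji = -1; a double or triple edge where a_ij * a_ji = 2 or 3), the diagram is a chain of 5 nodes with a fork of two nodes at one end (D_7). One simple-root ordering that puts it in standard form is (alpha_1, alpha_5, alpha_4, alpha_7, alpha_6, alpha_2, alpha_3). So the algebra is type D_7, i.e. so(14).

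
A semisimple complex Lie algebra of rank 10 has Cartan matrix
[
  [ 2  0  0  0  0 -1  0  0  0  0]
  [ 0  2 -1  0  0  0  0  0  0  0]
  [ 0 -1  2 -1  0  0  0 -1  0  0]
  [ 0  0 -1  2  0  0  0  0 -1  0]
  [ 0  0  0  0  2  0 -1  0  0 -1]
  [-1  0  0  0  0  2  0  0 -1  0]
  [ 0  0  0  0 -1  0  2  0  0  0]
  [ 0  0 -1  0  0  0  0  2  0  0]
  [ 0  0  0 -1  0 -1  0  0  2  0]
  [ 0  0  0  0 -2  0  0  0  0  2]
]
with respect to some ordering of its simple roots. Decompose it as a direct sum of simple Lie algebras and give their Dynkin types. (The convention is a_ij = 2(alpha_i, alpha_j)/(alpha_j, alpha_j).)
The diagram associated to this matrix has two connected components: the simple roots {alpha_5, alpha_7, alpha_10} form a chain of 3 nodes with a double edge at one end; the terminal node there is the unique long simple root (C_3), and {alpha_1, alpha_2, alpha_3, alpha_4, alpha_6, alpha_8, alpha_9} form a chain of 5 nodes with a fork of two nodes at one end (D_7). A semisimple Lie algebra decomposes uniquely as the direct sum of simple ideals, one per connected component of its Dynkin diagram, so g ≅ C_3 ⊕ D_7 (dimension 21 + 91 = 112).

C3 + D7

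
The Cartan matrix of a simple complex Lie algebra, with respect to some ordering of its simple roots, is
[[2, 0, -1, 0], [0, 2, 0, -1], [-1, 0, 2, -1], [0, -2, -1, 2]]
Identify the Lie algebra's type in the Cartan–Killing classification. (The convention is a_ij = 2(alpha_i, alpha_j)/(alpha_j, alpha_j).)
B4

The matrix has rank 4 with 2's on the diagonal. Reading the off-diagonal entries as Dynkin edges (a single edge where a_ij = a_ji = -1; a double or triple edge where a_ij * a_ji = 2 or 3), the diagram is a chain of 4 nodes with a double edge at one end; the terminal node there is the unique short simple root (B_4). One simple-root ordering that puts it in standard form is (alpha_1, alpha_3, alpha_4, alpha_2). So the algebra is type B_4, i.e. so(9).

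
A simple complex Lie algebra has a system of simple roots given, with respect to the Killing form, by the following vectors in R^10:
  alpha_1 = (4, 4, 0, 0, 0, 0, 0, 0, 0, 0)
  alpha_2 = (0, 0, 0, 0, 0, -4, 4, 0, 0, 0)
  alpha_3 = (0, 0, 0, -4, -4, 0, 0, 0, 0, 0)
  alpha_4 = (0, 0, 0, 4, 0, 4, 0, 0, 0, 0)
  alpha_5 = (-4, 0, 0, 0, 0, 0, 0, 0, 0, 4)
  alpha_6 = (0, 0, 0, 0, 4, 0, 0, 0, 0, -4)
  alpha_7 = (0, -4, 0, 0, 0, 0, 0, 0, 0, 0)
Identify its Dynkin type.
B7

Compute the Cartan integers a_ij = 2(alpha_i, alpha_j)/(alpha_j, alpha_j); the resulting 7x7 Cartan matrix is
[[2, 0, 0, 0, -1, 0, -2], [0, 2, 0, -1, 0, 0, 0], [0, 0, 2, -1, 0, -1, 0], [0, -1, -1, 2, 0, 0, 0], [-1, 0, 0, 0, 2, -1, 0], [0, 0, -1, 0, -1, 2, 0], [-1, 0, 0, 0, 0, 0, 2]].
The roots have two lengths (squared-length ratio 2:1); the short ones are alpha_{7}. The associated Dynkin diagram is a chain of 7 nodes with a double edge at one end; the terminal node there is the unique short simple root (B_7), so the type is B_7 (the algebra so(15)).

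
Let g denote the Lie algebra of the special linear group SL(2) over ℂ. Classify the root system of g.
This is sl(2), which has dimension 2^2 - 1 = 3 and rank 2 - 1 = 1 (a Cartan subalgebra is the diagonal traceless matrices). In the classification of classical Lie algebras, the special linear algebra sl(n+1) has type A_n; here n = 1, so the Dynkin diagram is a chain of 1 nodes with single edges (A_1). Hence the type is A_1.

A1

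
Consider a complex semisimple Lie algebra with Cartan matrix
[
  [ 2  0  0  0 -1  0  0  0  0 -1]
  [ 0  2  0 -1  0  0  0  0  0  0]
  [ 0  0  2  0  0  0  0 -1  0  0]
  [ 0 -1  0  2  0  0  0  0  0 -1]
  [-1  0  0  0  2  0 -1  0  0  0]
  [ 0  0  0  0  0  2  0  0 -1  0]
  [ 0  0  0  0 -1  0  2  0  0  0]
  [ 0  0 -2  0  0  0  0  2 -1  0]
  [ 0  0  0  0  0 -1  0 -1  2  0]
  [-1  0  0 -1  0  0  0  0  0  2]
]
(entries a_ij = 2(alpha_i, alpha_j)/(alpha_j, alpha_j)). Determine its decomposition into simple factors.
A_6 (sl(7)) + B_4 (so(9))

The diagram associated to this matrix has two connected components: the simple roots {alpha_1, alpha_2, alpha_4, alpha_5, alpha_7, alpha_10} form a chain of 6 nodes with single edges (A_6), and {alpha_3, alpha_6, alpha_8, alpha_9} form a chain of 4 nodes with a double edge at one end; the terminal node there is the unique short simple root (B_4). A semisimple Lie algebra decomposes uniquely as the direct sum of simple ideals, one per connected component of its Dynkin diagram, so g ≅ A_6 ⊕ B_4 (dimension 48 + 36 = 84).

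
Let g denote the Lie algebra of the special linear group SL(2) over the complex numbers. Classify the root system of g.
A1

This is sl(2), which has dimension 2^2 - 1 = 3 and rank 2 - 1 = 1 (a Cartan subalgebra is the diagonal traceless matrices). In the classification of classical Lie algebras, the special linear algebra sl(n+1) has type A_n; here n = 1, so the Dynkin diagram is a chain of 1 nodes with single edges (A_1). Hence the type is A_1.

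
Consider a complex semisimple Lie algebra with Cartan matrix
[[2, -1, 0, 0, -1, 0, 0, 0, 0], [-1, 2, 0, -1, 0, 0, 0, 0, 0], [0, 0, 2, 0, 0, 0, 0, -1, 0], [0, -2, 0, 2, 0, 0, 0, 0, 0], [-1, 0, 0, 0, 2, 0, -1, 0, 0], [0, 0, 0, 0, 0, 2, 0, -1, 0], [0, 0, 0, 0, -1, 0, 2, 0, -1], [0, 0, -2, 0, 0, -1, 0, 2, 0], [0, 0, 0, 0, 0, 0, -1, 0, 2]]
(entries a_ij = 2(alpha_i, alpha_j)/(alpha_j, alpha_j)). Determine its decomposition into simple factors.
The diagram associated to this matrix has two connected components: the simple roots {alpha_3, alpha_6, alpha_8} form a chain of 3 nodes with a double edge at one end; the terminal node there is the unique short simple root (B_3), and {alpha_1, alpha_2, alpha_4, alpha_5, alpha_7, alpha_9} form a chain of 6 nodes with a double edge at one end; the terminal node there is the unique long simple root (C_6). A semisimple Lie algebra decomposes uniquely as the direct sum of simple ideals, one per connected component of its Dynkin diagram, so g ≅ B_3 ⊕ C_6 (dimension 21 + 78 = 99).

B_3 ⊕ C_6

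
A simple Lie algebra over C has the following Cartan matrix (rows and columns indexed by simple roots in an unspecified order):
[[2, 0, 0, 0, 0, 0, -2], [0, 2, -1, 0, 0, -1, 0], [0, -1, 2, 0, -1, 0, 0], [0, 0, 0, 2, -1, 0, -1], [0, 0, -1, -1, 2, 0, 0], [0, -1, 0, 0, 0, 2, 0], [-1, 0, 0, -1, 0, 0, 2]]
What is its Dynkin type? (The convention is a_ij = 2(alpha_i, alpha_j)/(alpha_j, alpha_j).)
C_7

The matrix has rank 7 with 2's on the diagonal. Reading the off-diagonal entries as Dynkin edges (a single edge where a_ij = a_ji = -1; a double or triple edge where a_ij * a_ji = 2 or 3), the diagram is a chain of 7 nodes with a double edge at one end; the terminal node there is the unique long simple root (C_7). One simple-root ordering that puts it in standard form is (alpha_6, alpha_2, alpha_3, alpha_5, alpha_4, alpha_7, alpha_1). So the algebra is type C_7, i.e. sp(14).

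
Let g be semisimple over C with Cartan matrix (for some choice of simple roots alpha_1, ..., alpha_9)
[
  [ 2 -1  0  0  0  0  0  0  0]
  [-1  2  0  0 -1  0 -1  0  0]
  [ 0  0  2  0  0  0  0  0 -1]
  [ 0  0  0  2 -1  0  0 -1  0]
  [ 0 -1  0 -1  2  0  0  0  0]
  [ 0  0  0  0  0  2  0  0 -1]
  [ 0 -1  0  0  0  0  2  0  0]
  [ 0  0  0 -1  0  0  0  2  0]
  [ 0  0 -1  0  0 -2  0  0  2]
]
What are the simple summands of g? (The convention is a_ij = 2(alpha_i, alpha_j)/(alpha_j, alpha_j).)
B3 ⊕ D6

The diagram associated to this matrix has two connected components: the simple roots {alpha_3, alpha_6, alpha_9} form a chain of 3 nodes with a double edge at one end; the terminal node there is the unique short simple root (B_3), and {alpha_1, alpha_2, alpha_4, alpha_5, alpha_7, alpha_8} form a chain of 4 nodes with a fork of two nodes at one end (D_6). A semisimple Lie algebra decomposes uniquely as the direct sum of simple ideals, one per connected component of its Dynkin diagram, so g ≅ B_3 ⊕ D_6 (dimension 21 + 66 = 87).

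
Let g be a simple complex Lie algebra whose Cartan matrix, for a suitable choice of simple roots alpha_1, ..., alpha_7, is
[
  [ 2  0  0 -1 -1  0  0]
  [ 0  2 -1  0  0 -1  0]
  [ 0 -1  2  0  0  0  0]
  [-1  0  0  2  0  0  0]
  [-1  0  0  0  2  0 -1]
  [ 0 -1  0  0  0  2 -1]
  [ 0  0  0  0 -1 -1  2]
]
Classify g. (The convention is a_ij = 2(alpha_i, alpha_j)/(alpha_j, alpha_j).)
type A_7

The matrix has rank 7 with 2's on the diagonal. Reading the off-diagonal entries as Dynkin edges (a single edge where a_ij = a_ji = -1; a double or triple edge where a_ij * a_ji = 2 or 3), the diagram is a chain of 7 nodes with single edges (A_7). One simple-root ordering that puts it in standard form is (alpha_3, alpha_2, alpha_6, alpha_7, alpha_5, alpha_1, alpha_4). So the algebra is type A_7, i.e. sl(8).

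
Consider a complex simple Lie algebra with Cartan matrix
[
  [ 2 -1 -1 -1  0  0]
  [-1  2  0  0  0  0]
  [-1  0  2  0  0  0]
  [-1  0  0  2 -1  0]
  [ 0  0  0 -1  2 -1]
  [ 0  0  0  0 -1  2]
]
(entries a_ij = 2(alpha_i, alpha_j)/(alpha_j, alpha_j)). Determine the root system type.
The matrix has rank 6 with 2's on the diagonal. Reading the off-diagonal entries as Dynkin edges (a single edge where a_ij = a_ji = -1; a double or triple edge where a_ij * a_ji = 2 or 3), the diagram is a chain of 4 nodes with a fork of two nodes at one end (D_6). One simple-root ordering that puts it in standard form is (alpha_6, alpha_5, alpha_4, alpha_1, alpha_2, alpha_3). So the algebra is type D_6, i.e. so(12).

type D_6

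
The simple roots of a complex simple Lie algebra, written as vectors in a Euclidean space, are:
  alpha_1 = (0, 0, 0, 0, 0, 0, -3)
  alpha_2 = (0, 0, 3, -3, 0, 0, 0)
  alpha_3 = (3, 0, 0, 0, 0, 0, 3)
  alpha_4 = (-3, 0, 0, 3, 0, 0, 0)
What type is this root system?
Compute the Cartan integers a_ij = 2(alpha_i, alpha_j)/(alpha_j, alpha_j); the resulting 4x4 Cartan matrix is
[[2, 0, -1, 0], [0, 2, 0, -1], [-2, 0, 2, -1], [0, -1, -1, 2]].
The roots have two lengths (squared-length ratio 2:1); the short ones are alpha_{1}. The associated Dynkin diagram is a chain of 4 nodes with a double edge at one end; the terminal node there is the unique short simple root (B_4), so the type is B_4 (the algebra so(9)).

type B_4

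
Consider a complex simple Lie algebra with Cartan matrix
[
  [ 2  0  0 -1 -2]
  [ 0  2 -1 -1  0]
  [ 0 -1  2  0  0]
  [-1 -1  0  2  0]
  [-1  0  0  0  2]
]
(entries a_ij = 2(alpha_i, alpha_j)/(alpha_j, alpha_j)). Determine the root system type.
B_5

The matrix has rank 5 with 2's on the diagonal. Reading the off-diagonal entries as Dynkin edges (a single edge where a_ij = a_ji = -1; a double or triple edge where a_ij * a_ji = 2 or 3), the diagram is a chain of 5 nodes with a double edge at one end; the terminal node there is the unique short simple root (B_5). One simple-root ordering that puts it in standard form is (alpha_3, alpha_2, alpha_4, alpha_1, alpha_5). So the algebra is type B_5, i.e. so(11).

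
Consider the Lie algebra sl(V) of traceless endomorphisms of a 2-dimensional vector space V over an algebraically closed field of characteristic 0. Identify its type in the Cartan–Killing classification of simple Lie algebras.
This is sl(2), which has dimension 2^2 - 1 = 3 and rank 2 - 1 = 1 (a Cartan subalgebra is the diagonal traceless matrices). In the classification of classical Lie algebras, the special linear algebra sl(n+1) has type A_n; here n = 1, so the Dynkin diagram is a chain of 1 nodes with single edges (A_1). Hence the type is A_1.

A_1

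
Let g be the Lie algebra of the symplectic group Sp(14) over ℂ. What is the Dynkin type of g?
This is sp(14), which has dimension 14(14+1)/2 = 105 and rank 14/2 = 7. In the classification of classical Lie algebras, the symplectic algebra sp(2n) has type C_n; here n = 7, so the Dynkin diagram is a chain of 7 nodes with a double edge at one end; the terminal node there is the unique long simple root (C_7). Hence the type is C_7.

C7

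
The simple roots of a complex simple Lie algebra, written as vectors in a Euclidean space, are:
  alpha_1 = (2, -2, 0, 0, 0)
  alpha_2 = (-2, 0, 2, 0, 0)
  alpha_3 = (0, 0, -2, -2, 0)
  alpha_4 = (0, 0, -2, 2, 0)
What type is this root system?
Compute the Cartan integers a_ij = 2(alpha_i, alpha_j)/(alpha_j, alpha_j); the resulting 4x4 Cartan matrix is
[[2, -1, 0, 0], [-1, 2, -1, -1], [0, -1, 2, 0], [0, -1, 0, 2]].
All simple roots have the same length, so the diagram is simply laced. The associated Dynkin diagram is a chain of 2 nodes with a fork of two nodes at one end (D_4), so the type is D_4 (the algebra so(8)).

D_4 (so(8))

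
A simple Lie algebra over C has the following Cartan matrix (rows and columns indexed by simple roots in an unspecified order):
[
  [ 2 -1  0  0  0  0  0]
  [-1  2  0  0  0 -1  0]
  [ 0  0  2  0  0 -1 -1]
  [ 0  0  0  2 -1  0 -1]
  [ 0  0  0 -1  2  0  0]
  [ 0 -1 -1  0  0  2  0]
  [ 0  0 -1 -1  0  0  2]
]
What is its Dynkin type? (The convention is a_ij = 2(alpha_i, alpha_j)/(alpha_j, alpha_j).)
The matrix has rank 7 with 2's on the diagonal. Reading the off-diagonal entries as Dynkin edges (a single edge where a_ij = a_ji = -1; a double or triple edge where a_ij * a_ji = 2 or 3), the diagram is a chain of 7 nodes with single edges (A_7). One simple-root ordering that puts it in standard form is (alpha_5, alpha_4, alpha_7, alpha_3, alpha_6, alpha_2, alpha_1). So the algebra is type A_7, i.e. sl(8).

type A_7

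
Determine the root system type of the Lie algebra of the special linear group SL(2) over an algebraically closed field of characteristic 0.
This is sl(2), which has dimension 2^2 - 1 = 3 and rank 2 - 1 = 1 (a Cartan subalgebra is the diagonal traceless matrices). In the classification of classical Lie algebras, the special linear algebra sl(n+1) has type A_n; here n = 1, so the Dynkin diagram is a chain of 1 nodes with single edges (A_1). Hence the type is A_1.

A_1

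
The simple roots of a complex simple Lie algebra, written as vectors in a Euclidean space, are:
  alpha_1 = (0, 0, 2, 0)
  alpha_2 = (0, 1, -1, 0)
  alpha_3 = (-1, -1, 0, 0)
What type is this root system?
Compute the Cartan integers a_ij = 2(alpha_i, alpha_j)/(alpha_j, alpha_j); the resulting 3x3 Cartan matrix is
[[2, -2, 0], [-1, 2, -1], [0, -1, 2]].
The roots have two lengths (squared-length ratio 2:1); the short ones are alpha_{2,3}. The associated Dynkin diagram is a chain of 3 nodes with a double edge at one end; the terminal node there is the unique long simple root (C_3), so the type is C_3 (the algebra sp(6)).

C3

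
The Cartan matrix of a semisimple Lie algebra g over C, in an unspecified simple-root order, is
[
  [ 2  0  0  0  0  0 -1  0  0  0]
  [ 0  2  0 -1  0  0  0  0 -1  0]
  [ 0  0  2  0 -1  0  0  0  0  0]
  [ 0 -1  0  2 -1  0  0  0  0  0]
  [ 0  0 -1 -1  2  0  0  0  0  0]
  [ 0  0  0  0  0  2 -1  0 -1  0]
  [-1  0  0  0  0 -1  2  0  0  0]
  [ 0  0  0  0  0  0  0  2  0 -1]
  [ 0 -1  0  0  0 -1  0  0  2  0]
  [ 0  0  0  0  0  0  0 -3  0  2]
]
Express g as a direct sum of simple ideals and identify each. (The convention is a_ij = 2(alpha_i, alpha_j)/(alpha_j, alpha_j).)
The diagram associated to this matrix has two connected components: the simple roots {alpha_1, alpha_2, alpha_3, alpha_4, alpha_5, alpha_6, alpha_7, alpha_9} form a chain of 8 nodes with single edges (A_8), and {alpha_8, alpha_10} form two nodes joined by a triple edge (G_2). A semisimple Lie algebra decomposes uniquely as the direct sum of simple ideals, one per connected component of its Dynkin diagram, so g ≅ A_8 ⊕ G_2 (dimension 80 + 14 = 94).

A_8 (sl(9)) + G_2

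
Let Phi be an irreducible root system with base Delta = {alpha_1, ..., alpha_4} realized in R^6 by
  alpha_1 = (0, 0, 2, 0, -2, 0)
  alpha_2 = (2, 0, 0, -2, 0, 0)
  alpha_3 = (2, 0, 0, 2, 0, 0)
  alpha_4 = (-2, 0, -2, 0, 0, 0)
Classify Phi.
Compute the Cartan integers a_ij = 2(alpha_i, alpha_j)/(alpha_j, alpha_j); the resulting 4x4 Cartan matrix is
[[2, 0, 0, -1], [0, 2, 0, -1], [0, 0, 2, -1], [-1, -1, -1, 2]].
All simple roots have the same length, so the diagram is simply laced. The associated Dynkin diagram is a chain of 2 nodes with a fork of two nodes at one end (D_4), so the type is D_4 (the algebra so(8)).

D_4 (so(8))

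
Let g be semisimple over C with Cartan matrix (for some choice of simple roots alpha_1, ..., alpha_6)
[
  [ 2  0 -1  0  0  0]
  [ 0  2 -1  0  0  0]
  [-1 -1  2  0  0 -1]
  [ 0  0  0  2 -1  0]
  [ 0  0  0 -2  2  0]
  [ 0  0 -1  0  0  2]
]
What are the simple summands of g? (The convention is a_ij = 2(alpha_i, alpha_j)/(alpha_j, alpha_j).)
type B_2 + type D_4

The diagram associated to this matrix has two connected components: the simple roots {alpha_4, alpha_5} form a chain of 2 nodes with a double edge at one end; the terminal node there is the unique short simple root (B_2), and {alpha_1, alpha_2, alpha_3, alpha_6} form a chain of 2 nodes with a fork of two nodes at one end (D_4). A semisimple Lie algebra decomposes uniquely as the direct sum of simple ideals, one per connected component of its Dynkin diagram, so g ≅ B_2 ⊕ D_4 (dimension 10 + 28 = 38).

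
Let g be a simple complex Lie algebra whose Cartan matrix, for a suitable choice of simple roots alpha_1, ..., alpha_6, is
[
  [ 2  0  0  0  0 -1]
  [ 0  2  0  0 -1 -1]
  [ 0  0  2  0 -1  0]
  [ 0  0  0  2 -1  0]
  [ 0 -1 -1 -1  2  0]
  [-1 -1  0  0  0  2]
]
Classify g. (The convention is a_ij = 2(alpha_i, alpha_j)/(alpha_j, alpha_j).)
type D_6

The matrix has rank 6 with 2's on the diagonal. Reading the off-diagonal entries as Dynkin edges (a single edge where a_ij = a_ji = -1; a double or triple edge where a_ij * a_ji = 2 or 3), the diagram is a chain of 4 nodes with a fork of two nodes at one end (D_6). One simple-root ordering that puts it in standard form is (alpha_1, alpha_6, alpha_2, alpha_5, alpha_3, alpha_4). So the algebra is type D_6, i.e. so(12).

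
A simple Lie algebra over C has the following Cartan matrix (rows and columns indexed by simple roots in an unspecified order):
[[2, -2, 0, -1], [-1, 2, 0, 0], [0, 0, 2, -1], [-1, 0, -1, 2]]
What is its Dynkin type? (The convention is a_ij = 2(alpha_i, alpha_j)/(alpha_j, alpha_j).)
The matrix has rank 4 with 2's on the diagonal. Reading the off-diagonal entries as Dynkin edges (a single edge where a_ij = a_ji = -1; a double or triple edge where a_ij * a_ji = 2 or 3), the diagram is a chain of 4 nodes with a double edge at one end; the terminal node there is the unique short simple root (B_4). One simple-root ordering that puts it in standard form is (alpha_3, alpha_4, alpha_1, alpha_2). So the algebra is type B_4, i.e. so(9).

B_4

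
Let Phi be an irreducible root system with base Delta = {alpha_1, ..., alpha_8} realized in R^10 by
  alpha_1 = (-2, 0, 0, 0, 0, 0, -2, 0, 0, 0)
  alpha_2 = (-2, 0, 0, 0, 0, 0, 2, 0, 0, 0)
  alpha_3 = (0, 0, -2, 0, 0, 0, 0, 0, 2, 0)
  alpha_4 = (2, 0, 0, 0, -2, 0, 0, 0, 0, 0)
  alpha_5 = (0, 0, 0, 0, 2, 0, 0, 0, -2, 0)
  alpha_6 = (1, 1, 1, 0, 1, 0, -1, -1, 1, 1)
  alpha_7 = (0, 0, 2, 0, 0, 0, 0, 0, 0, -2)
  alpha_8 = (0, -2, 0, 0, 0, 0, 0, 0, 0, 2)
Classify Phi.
Compute the Cartan integers a_ij = 2(alpha_i, alpha_j)/(alpha_j, alpha_j); the resulting 8x8 Cartan matrix is
[[2, 0, 0, -1, 0, 0, 0, 0], [0, 2, 0, -1, 0, -1, 0, 0], [0, 0, 2, 0, -1, 0, -1, 0], [-1, -1, 0, 2, -1, 0, 0, 0], [0, 0, -1, -1, 2, 0, 0, 0], [0, -1, 0, 0, 0, 2, 0, 0], [0, 0, -1, 0, 0, 0, 2, -1], [0, 0, 0, 0, 0, 0, -1, 2]].
All simple roots have the same length, so the diagram is simply laced. The associated Dynkin diagram is a chain of 7 nodes with one extra node attached to the third node from one end (E_8), so the type is E_8.

E_8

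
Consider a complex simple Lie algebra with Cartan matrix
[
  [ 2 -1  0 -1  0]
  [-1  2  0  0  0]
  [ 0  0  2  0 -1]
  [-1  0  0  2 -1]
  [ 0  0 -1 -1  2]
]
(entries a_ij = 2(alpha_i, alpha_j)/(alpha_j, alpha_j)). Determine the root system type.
The matrix has rank 5 with 2's on the diagonal. Reading the off-diagonal entries as Dynkin edges (a single edge where a_ij = a_ji = -1; a double or triple edge where a_ij * a_ji = 2 or 3), the diagram is a chain of 5 nodes with single edges (A_5). One simple-root ordering that puts it in standard form is (alpha_3, alpha_5, alpha_4, alpha_1, alpha_2). So the algebra is type A_5, i.e. sl(6).

A_5 (sl(6))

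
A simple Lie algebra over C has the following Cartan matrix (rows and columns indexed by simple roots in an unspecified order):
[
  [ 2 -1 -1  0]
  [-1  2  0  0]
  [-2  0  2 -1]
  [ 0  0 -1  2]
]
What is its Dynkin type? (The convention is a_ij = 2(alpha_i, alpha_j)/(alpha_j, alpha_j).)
F_4

The matrix has rank 4 with 2's on the diagonal. Reading the off-diagonal entries as Dynkin edges (a single edge where a_ij = a_ji = -1; a double or triple edge where a_ij * a_ji = 2 or 3), the diagram is a chain of 4 nodes with a double edge between the middle two (F_4). One simple-root ordering that puts it in standard form is (alpha_4, alpha_3, alpha_1, alpha_2). So the algebra is type F_4.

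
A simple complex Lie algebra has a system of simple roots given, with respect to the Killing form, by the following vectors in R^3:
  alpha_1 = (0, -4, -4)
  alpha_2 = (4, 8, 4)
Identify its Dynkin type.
type G_2

Compute the Cartan integers a_ij = 2(alpha_i, alpha_j)/(alpha_j, alpha_j); the resulting 2x2 Cartan matrix is
[[2, -1], [-3, 2]].
The roots have two lengths (squared-length ratio 3:1); the short ones are alpha_{1}. The associated Dynkin diagram is two nodes joined by a triple edge (G_2), so the type is G_2.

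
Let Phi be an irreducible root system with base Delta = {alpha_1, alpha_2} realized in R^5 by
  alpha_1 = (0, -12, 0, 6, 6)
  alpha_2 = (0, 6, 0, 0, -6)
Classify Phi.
Compute the Cartan integers a_ij = 2(alpha_i, alpha_j)/(alpha_j, alpha_j); the resulting 2x2 Cartan matrix is
[[2, -3], [-1, 2]].
The roots have two lengths (squared-length ratio 3:1); the short ones are alpha_{2}. The associated Dynkin diagram is two nodes joined by a triple edge (G_2), so the type is G_2.

G_2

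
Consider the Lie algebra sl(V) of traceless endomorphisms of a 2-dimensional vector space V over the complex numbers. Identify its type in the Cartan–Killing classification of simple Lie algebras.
A_1

This is sl(2), which has dimension 2^2 - 1 = 3 and rank 2 - 1 = 1 (a Cartan subalgebra is the diagonal traceless matrices). In the classification of classical Lie algebras, the special linear algebra sl(n+1) has type A_n; here n = 1, so the Dynkin diagram is a chain of 1 nodes with single edges (A_1). Hence the type is A_1.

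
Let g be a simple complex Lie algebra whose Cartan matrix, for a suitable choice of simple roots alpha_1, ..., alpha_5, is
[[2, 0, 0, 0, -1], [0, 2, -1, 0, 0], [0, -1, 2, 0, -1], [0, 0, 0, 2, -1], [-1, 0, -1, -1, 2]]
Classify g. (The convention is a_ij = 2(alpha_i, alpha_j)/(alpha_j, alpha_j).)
D_5 (so(10))

The matrix has rank 5 with 2's on the diagonal. Reading the off-diagonal entries as Dynkin edges (a single edge where a_ij = a_ji = -1; a double or triple edge where a_ij * a_ji = 2 or 3), the diagram is a chain of 3 nodes with a fork of two nodes at one end (D_5). One simple-root ordering that puts it in standard form is (alpha_2, alpha_3, alpha_5, alpha_1, alpha_4). So the algebra is type D_5, i.e. so(10).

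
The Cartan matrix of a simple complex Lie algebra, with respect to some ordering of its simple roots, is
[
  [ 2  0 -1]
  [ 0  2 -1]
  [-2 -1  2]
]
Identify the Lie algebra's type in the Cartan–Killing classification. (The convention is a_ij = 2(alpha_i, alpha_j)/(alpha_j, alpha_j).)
The matrix has rank 3 with 2's on the diagonal. Reading the off-diagonal entries as Dynkin edges (a single edge where a_ij = a_ji = -1; a double or triple edge where a_ij * a_ji = 2 or 3), the diagram is a chain of 3 nodes with a double edge at one end; the terminal node there is the unique short simple root (B_3). One simple-root ordering that puts it in standard form is (alpha_2, alpha_3, alpha_1). So the algebra is type B_3, i.e. so(7).

type B_3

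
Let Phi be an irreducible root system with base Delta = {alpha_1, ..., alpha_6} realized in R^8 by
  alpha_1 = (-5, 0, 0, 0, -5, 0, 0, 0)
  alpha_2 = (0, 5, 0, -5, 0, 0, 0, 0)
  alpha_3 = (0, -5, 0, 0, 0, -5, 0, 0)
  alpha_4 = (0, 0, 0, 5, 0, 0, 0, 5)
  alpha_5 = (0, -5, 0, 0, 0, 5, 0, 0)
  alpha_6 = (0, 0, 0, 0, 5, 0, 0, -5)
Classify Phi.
Compute the Cartan integers a_ij = 2(alpha_i, alpha_j)/(alpha_j, alpha_j); the resulting 6x6 Cartan matrix is
[[2, 0, 0, 0, 0, -1], [0, 2, -1, -1, -1, 0], [0, -1, 2, 0, 0, 0], [0, -1, 0, 2, 0, -1], [0, -1, 0, 0, 2, 0], [-1, 0, 0, -1, 0, 2]].
All simple roots have the same length, so the diagram is simply laced. The associated Dynkin diagram is a chain of 4 nodes with a fork of two nodes at one end (D_6), so the type is D_6 (the algebra so(12)).

type D_6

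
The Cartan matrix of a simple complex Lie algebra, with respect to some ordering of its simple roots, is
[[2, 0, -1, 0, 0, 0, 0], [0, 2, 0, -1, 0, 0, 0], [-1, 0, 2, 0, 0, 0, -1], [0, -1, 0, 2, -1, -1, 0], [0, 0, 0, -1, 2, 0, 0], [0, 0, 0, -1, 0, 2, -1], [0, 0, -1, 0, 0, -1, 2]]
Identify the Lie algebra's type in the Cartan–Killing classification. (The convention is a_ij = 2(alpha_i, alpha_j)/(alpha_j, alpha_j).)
D7

The matrix has rank 7 with 2's on the diagonal. Reading the off-diagonal entries as Dynkin edges (a single edge where a_ij = a_ji = -1; a double or triple edge where a_ij * a_ji = 2 or 3), the diagram is a chain of 5 nodes with a fork of two nodes at one end (D_7). One simple-root ordering that puts it in standard form is (alpha_1, alpha_3, alpha_7, alpha_6, alpha_4, alpha_5, alpha_2). So the algebra is type D_7, i.e. so(14).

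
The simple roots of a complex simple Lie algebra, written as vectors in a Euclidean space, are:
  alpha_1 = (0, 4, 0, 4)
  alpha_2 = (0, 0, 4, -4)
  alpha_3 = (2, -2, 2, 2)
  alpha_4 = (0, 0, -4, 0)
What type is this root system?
type F_4

Compute the Cartan integers a_ij = 2(alpha_i, alpha_j)/(alpha_j, alpha_j); the resulting 4x4 Cartan matrix is
[[2, -1, 0, 0], [-1, 2, 0, -2], [0, 0, 2, -1], [0, -1, -1, 2]].
The roots have two lengths (squared-length ratio 2:1); the short ones are alpha_{3,4}. The associated Dynkin diagram is a chain of 4 nodes with a double edge between the middle two (F_4), so the type is F_4.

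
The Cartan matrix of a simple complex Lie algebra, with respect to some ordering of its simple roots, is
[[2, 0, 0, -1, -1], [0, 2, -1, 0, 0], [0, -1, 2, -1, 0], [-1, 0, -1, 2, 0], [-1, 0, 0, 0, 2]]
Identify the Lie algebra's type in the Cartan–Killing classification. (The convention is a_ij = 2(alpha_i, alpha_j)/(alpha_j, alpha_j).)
The matrix has rank 5 with 2's on the diagonal. Reading the off-diagonal entries as Dynkin edges (a single edge where a_ij = a_ji = -1; a double or triple edge where a_ij * a_ji = 2 or 3), the diagram is a chain of 5 nodes with single edges (A_5). One simple-root ordering that puts it in standard form is (alpha_2, alpha_3, alpha_4, alpha_1, alpha_5). So the algebra is type A_5, i.e. sl(6).

A_5 (sl(6))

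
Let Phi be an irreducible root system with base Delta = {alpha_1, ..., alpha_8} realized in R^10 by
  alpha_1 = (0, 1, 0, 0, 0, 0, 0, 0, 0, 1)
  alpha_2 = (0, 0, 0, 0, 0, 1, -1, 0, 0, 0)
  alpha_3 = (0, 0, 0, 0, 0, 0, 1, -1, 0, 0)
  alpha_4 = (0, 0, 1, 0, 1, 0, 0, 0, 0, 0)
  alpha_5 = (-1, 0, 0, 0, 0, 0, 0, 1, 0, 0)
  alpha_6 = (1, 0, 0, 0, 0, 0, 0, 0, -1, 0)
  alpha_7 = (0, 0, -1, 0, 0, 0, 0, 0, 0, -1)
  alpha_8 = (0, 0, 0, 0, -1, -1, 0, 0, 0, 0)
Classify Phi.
type A_8

Compute the Cartan integers a_ij = 2(alpha_i, alpha_j)/(alpha_j, alpha_j); the resulting 8x8 Cartan matrix is
[[2, 0, 0, 0, 0, 0, -1, 0], [0, 2, -1, 0, 0, 0, 0, -1], [0, -1, 2, 0, -1, 0, 0, 0], [0, 0, 0, 2, 0, 0, -1, -1], [0, 0, -1, 0, 2, -1, 0, 0], [0, 0, 0, 0, -1, 2, 0, 0], [-1, 0, 0, -1, 0, 0, 2, 0], [0, -1, 0, -1, 0, 0, 0, 2]].
All simple roots have the same length, so the diagram is simply laced. The associated Dynkin diagram is a chain of 8 nodes with single edges (A_8), so the type is A_8 (the algebra sl(9)).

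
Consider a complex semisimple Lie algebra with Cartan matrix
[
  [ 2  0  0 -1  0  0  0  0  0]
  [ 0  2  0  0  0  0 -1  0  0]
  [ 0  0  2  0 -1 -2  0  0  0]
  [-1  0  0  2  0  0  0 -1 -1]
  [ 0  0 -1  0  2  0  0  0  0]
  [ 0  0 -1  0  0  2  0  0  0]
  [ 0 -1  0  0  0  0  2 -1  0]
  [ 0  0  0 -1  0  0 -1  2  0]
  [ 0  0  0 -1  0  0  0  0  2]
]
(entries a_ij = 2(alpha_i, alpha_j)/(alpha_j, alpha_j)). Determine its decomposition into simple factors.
B_3 ⊕ D_6

The diagram associated to this matrix has two connected components: the simple roots {alpha_3, alpha_5, alpha_6} form a chain of 3 nodes with a double edge at one end; the terminal node there is the unique short simple root (B_3), and {alpha_1, alpha_2, alpha_4, alpha_7, alpha_8, alpha_9} form a chain of 4 nodes with a fork of two nodes at one end (D_6). A semisimple Lie algebra decomposes uniquely as the direct sum of simple ideals, one per connected component of its Dynkin diagram, so g ≅ B_3 ⊕ D_6 (dimension 21 + 66 = 87).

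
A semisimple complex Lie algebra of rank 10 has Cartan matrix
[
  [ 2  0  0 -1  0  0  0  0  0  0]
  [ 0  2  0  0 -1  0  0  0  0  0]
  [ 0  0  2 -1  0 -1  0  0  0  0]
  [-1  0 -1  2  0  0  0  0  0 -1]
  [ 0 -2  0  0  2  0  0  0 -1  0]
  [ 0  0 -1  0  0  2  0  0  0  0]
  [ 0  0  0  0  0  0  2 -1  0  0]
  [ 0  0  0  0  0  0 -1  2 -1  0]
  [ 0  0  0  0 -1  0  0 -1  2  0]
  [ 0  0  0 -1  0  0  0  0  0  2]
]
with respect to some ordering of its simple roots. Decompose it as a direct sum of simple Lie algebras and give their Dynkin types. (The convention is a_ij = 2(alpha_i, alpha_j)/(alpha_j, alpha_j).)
B_5 ⊕ D_5

The diagram associated to this matrix has two connected components: the simple roots {alpha_2, alpha_5, alpha_7, alpha_8, alpha_9} form a chain of 5 nodes with a double edge at one end; the terminal node there is the unique short simple root (B_5), and {alpha_1, alpha_3, alpha_4, alpha_6, alpha_10} form a chain of 3 nodes with a fork of two nodes at one end (D_5). A semisimple Lie algebra decomposes uniquely as the direct sum of simple ideals, one per connected component of its Dynkin diagram, so g ≅ B_5 ⊕ D_5 (dimension 55 + 45 = 100).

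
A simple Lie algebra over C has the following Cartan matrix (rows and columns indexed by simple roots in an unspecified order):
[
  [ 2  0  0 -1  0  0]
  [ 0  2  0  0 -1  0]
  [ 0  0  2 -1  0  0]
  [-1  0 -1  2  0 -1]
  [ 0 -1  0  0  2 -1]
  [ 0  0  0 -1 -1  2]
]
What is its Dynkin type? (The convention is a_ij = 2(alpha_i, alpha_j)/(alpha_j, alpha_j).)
The matrix has rank 6 with 2's on the diagonal. Reading the off-diagonal entries as Dynkin edges (a single edge where a_ij = a_ji = -1; a double or triple edge where a_ij * a_ji = 2 or 3), the diagram is a chain of 4 nodes with a fork of two nodes at one end (D_6). One simple-root ordering that puts it in standard form is (alpha_2, alpha_5, alpha_6, alpha_4, alpha_1, alpha_3). So the algebra is type D_6, i.e. so(12).

type D_6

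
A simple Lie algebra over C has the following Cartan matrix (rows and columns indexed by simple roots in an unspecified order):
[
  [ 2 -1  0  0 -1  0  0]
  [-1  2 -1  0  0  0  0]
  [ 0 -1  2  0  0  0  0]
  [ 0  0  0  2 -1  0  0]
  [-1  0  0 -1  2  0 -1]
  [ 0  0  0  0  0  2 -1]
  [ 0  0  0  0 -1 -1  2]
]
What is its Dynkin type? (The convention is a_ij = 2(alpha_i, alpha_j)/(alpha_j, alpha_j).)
E_7

The matrix has rank 7 with 2's on the diagonal. Reading the off-diagonal entries as Dynkin edges (a single edge where a_ij = a_ji = -1; a double or triple edge where a_ij * a_ji = 2 or 3), the diagram is a chain of 6 nodes with one extra node attached to the third node from one end (E_7). One simple-root ordering that puts it in standard form is (alpha_6, alpha_4, alpha_7, alpha_5, alpha_1, alpha_2, alpha_3). So the algebra is type E_7.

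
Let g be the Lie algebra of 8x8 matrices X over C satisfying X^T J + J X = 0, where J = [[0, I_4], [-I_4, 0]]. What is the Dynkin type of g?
C_4

This is sp(8), which has dimension 8(8+1)/2 = 36 and rank 8/2 = 4. In the classification of classical Lie algebras, the symplectic algebra sp(2n) has type C_n; here n = 4, so the Dynkin diagram is a chain of 4 nodes with a double edge at one end; the terminal node there is the unique long simple root (C_4). Hence the type is C_4.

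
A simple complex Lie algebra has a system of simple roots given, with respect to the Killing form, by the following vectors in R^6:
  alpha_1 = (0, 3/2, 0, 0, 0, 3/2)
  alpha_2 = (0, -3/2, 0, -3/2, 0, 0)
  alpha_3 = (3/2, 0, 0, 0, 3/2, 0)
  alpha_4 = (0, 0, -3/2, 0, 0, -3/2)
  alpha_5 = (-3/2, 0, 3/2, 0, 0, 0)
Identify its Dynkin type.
A5

Compute the Cartan integers a_ij = 2(alpha_i, alpha_j)/(alpha_j, alpha_j); the resulting 5x5 Cartan matrix is
[[2, -1, 0, -1, 0], [-1, 2, 0, 0, 0], [0, 0, 2, 0, -1], [-1, 0, 0, 2, -1], [0, 0, -1, -1, 2]].
All simple roots have the same length, so the diagram is simply laced. The associated Dynkin diagram is a chain of 5 nodes with single edges (A_5), so the type is A_5 (the algebra sl(6)).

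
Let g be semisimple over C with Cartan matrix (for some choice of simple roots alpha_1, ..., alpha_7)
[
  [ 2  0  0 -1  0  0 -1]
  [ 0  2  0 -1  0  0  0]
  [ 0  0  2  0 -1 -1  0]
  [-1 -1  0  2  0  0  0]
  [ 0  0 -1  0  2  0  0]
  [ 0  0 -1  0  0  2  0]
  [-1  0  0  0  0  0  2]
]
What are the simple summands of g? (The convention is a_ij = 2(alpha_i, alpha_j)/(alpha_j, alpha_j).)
The diagram associated to this matrix has two connected components: the simple roots {alpha_3, alpha_5, alpha_6} form a chain of 3 nodes with single edges (A_3), and {alpha_1, alpha_2, alpha_4, alpha_7} form a chain of 4 nodes with single edges (A_4). A semisimple Lie algebra decomposes uniquely as the direct sum of simple ideals, one per connected component of its Dynkin diagram, so g ≅ A_3 ⊕ A_4 (dimension 15 + 24 = 39).

A_3 (sl(4)) ⊕ A_4 (sl(5))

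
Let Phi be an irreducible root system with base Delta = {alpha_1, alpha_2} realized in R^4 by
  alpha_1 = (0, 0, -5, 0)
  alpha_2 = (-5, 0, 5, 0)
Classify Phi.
B2

Compute the Cartan integers a_ij = 2(alpha_i, alpha_j)/(alpha_j, alpha_j); the resulting 2x2 Cartan matrix is
[[2, -1], [-2, 2]].
The roots have two lengths (squared-length ratio 2:1); the short ones are alpha_{1}. The associated Dynkin diagram is a chain of 2 nodes with a double edge at one end; the terminal node there is the unique short simple root (B_2), so the type is B_2 (the algebra so(5)).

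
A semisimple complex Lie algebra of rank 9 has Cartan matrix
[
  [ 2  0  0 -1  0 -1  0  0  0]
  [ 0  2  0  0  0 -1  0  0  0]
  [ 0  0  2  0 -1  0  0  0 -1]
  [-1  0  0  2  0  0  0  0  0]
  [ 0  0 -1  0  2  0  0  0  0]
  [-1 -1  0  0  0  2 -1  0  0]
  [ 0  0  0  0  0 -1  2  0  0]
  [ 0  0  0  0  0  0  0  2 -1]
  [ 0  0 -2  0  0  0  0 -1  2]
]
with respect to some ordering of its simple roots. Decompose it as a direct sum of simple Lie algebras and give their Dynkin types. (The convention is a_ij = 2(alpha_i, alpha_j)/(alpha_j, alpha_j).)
The diagram associated to this matrix has two connected components: the simple roots {alpha_1, alpha_2, alpha_4, alpha_6, alpha_7} form a chain of 3 nodes with a fork of two nodes at one end (D_5), and {alpha_3, alpha_5, alpha_8, alpha_9} form a chain of 4 nodes with a double edge between the middle two (F_4). A semisimple Lie algebra decomposes uniquely as the direct sum of simple ideals, one per connected component of its Dynkin diagram, so g ≅ D_5 ⊕ F_4 (dimension 45 + 52 = 97).

type D_5 ⊕ type F_4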